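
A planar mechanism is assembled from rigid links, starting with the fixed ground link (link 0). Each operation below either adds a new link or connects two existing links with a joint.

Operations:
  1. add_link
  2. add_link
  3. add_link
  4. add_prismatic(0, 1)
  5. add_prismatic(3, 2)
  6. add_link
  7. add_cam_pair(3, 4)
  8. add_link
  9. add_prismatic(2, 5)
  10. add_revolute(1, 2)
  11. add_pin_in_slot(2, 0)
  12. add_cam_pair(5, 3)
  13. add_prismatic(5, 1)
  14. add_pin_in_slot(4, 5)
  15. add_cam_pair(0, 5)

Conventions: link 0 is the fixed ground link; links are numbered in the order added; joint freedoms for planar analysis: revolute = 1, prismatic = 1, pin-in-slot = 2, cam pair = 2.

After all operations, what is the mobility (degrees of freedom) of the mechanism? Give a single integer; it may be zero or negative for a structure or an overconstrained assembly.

(L,J1,J2)=(1,0,0); link0 fixed
link1: (2,0,0)
link2: (3,0,0)
link3: (4,0,0)
P 0-1 [J1]: (4,1,0)
P 3-2 [J1]: (4,2,0)
link4: (5,2,0)
C 3-4 [J2]: (5,2,1)
link5: (6,2,1)
P 2-5 [J1]: (6,3,1)
R 1-2 [J1]: (6,4,1)
PS 2-0 [J2]: (6,4,2)
C 5-3 [J2]: (6,4,3)
P 5-1 [J1]: (6,5,3)
PS 4-5 [J2]: (6,5,4)
C 0-5 [J2]: (6,5,5)
Grübler: 3·5 − 2·5 − 5 = 0

M = 0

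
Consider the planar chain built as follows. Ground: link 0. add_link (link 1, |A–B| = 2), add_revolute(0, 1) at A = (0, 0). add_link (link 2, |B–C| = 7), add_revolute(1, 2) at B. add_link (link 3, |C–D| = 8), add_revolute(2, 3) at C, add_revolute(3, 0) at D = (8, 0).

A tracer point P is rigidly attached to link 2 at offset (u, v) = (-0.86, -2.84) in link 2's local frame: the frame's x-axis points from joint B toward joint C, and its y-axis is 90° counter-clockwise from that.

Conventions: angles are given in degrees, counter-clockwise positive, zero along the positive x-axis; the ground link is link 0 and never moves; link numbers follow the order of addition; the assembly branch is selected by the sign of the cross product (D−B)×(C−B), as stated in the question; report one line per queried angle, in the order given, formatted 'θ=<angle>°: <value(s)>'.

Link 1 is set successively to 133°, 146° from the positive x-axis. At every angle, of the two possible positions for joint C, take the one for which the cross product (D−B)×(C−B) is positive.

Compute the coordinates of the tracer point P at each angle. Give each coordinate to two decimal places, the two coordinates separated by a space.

A=(0,0), D=(8.00,0)
θ=133°: B = A + 2.00·(cos133°, sin133°) = (-1.3640, 1.4627)
θ=133°: |BD| = 9.4775
θ=133°: circle(B,7.00) ∩ circle(D,8.00): a=3.9474, h=5.7808
θ=133°:   candidates: C₊=(3.4283,6.5650) cross=54.788; C₋=(1.6440,-4.8581) cross=-54.788
θ=133°:   branch + wants cross > 0 → take C=(3.4283,6.5650) (cross=54.788)
θ=133°: ex = (C−B)/|BC| = (0.6846,0.7289); ey = (-0.7289,0.6846)
θ=133°: P = B + -0.86·ex + -2.84·ey = (0.1173,-1.1085)
θ=146°: B = A + 2.00·(cos146°, sin146°) = (-1.6581, 1.1184)
θ=146°: |BD| = 9.7226
θ=146°: circle(B,7.00) ∩ circle(D,8.00): a=4.0899, h=5.6809
θ=146°:   candidates: C₊=(3.0582,6.2911) cross=55.233; C₋=(1.7512,-4.9953) cross=-55.233
θ=146°:   branch + wants cross > 0 → take C=(3.0582,6.2911) (cross=55.233)
θ=146°: ex = (C−B)/|BC| = (0.6737,0.7390); ey = (-0.7390,0.6737)
θ=146°: P = B + -0.86·ex + -2.84·ey = (-0.1388,-1.4306)

θ=133°: 0.12 -1.11
θ=146°: -0.14 -1.43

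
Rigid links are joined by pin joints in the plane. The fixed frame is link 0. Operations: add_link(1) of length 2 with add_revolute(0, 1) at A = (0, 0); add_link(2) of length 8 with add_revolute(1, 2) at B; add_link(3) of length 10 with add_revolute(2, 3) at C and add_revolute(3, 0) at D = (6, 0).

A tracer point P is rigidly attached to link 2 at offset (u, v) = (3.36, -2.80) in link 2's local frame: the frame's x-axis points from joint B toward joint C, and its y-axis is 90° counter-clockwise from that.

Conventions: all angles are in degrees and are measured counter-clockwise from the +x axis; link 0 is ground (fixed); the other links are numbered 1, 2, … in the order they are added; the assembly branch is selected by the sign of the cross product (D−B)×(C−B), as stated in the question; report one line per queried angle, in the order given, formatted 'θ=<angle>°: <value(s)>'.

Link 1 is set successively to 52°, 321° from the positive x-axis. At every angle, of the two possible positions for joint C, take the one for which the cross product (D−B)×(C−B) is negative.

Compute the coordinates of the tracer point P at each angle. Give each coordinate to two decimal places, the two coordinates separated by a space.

A=(0,0), D=(6.00,0)
θ=52°: B = A + 2.00·(cos52°, sin52°) = (1.2313, 1.5760)
θ=52°: |BD| = 5.0224
θ=52°: circle(B,8.00) ∩ circle(D,10.00): a=-1.0728, h=7.9277
θ=52°:   candidates: C₊=(2.7005,9.4400) cross=39.816; C₋=(-2.2750,-5.6146) cross=-39.816
θ=52°:   branch - wants cross < 0 → take C=(-2.2750,-5.6146) (cross=-39.816)
θ=52°: ex = (C−B)/|BC| = (-0.4383,-0.8988); ey = (0.8988,-0.4383)
θ=52°: P = B + 3.36·ex + -2.80·ey = (-2.7581,-0.2168)
θ=321°: B = A + 2.00·(cos321°, sin321°) = (1.5543, -1.2586)
θ=321°: |BD| = 4.6204
θ=321°: circle(B,8.00) ∩ circle(D,10.00): a=-1.5855, h=7.8413
θ=321°:   candidates: C₊=(-2.1073,5.8542) cross=36.230; C₋=(2.1648,-9.2353) cross=-36.230
θ=321°:   branch - wants cross < 0 → take C=(2.1648,-9.2353) (cross=-36.230)
θ=321°: ex = (C−B)/|BC| = (0.0763,-0.9971); ey = (0.9971,0.0763)
θ=321°: P = B + 3.36·ex + -2.80·ey = (-0.9811,-4.8225)

θ=52°: -2.76 -0.22
θ=321°: -0.98 -4.82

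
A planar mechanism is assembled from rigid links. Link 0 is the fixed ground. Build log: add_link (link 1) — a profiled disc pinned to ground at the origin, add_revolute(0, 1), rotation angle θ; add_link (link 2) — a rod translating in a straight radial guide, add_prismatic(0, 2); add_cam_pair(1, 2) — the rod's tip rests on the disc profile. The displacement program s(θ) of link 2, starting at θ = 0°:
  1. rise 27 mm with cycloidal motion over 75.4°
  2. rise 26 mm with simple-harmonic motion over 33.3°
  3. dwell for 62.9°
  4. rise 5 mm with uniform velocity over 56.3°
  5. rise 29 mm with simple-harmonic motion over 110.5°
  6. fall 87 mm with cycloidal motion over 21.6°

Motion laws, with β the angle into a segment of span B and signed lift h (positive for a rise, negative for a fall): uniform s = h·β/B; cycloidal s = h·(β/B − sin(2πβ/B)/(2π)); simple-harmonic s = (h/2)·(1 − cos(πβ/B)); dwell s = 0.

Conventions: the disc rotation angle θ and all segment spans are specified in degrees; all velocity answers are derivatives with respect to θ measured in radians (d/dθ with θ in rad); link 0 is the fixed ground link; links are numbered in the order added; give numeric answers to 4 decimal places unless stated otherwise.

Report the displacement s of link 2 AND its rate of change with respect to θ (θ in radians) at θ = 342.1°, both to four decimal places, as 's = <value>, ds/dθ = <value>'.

seg 1 [0°–75.4°] cycloidal, h=27: full span → s += 27 → s = 27.0000
seg 2 [75.4°–108.7°] simple-harmonic, h=26: full span → s += 26 → s = 53.0000
seg 3 [108.7°–171.6°] dwell: s stays 53.0000
seg 4 [171.6°–227.9°] uniform, h=5: full span → s += 5 → s = 58.0000
seg 5 [227.9°–338.4°] simple-harmonic, h=29: full span → s += 29 → s = 87.0000
seg 6 [338.4°–360°] cycloidal, h=-87: θ=342.1° here. β=3.7, B=21.6. -87·(0.1713 − sin(2π·0.1713)/(2π)) = -2.7151 → s = 84.2849
velocity in seg [338.4°–360°] (cycloidal), θ in radians: β = 3.7° = 0.0646 rad, B = 21.6° = 0.3770 rad; ds/dθ = (h/B)(1 − cos(2πβ/B)) = ((-87)/0.3770)(1 − cos(2π·0.1713)) = -121.248925 mm/rad

s = 84.2849, ds/dθ = -121.2489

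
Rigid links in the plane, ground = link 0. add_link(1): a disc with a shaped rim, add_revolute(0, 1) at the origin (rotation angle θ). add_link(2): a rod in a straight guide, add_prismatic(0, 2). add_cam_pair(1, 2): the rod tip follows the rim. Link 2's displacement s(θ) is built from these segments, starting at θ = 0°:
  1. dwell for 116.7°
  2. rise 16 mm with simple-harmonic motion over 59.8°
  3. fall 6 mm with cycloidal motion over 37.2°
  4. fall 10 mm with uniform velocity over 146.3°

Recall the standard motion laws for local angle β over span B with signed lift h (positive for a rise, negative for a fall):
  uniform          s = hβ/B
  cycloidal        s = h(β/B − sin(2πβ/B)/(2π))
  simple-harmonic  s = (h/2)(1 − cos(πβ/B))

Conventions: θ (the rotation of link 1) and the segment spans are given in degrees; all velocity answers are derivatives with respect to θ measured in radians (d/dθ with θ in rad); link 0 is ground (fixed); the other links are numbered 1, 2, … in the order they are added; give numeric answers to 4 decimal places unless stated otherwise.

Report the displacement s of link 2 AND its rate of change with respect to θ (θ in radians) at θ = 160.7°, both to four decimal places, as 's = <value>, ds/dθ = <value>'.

segment 1 (0° to 116.7°, dwell): s unchanged at 0.0000
θ = 160.7° falls in segment 2 (116.7° to 176.5°, simple-harmonic, h = 16): β = 160.7 − 116.7 = 44°, B = 59.8°; Δs = 16/2·(1 − cos(π·0.7358)) = 13.3987; s = 0.0000 + 13.3987 = 13.3987
velocity in seg [116.7°–176.5°] (simple-harmonic), θ in radians: β = 44° = 0.7679 rad, B = 59.8° = 1.0437 rad; ds/dθ = (πh/(2B)) sin(πβ/B) = (π·16/(2·1.0437)) sin(π·0.7358) = 17.770445 mm/rad

s = 13.3987, ds/dθ = 17.7704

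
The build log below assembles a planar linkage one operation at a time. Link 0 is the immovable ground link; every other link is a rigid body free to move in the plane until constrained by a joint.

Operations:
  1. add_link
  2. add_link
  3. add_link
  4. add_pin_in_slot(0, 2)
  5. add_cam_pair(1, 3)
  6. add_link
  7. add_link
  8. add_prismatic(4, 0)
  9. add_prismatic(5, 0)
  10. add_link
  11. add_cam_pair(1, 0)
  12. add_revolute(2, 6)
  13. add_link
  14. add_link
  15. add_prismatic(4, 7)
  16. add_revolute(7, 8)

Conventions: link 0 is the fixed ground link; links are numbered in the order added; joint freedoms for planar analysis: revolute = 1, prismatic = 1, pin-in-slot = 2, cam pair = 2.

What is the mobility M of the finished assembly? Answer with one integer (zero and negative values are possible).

ground; <1,0,0>
#1 <2,0,0>
#2 <3,0,0>
#3 <4,0,0>
PS:0↔2 J2 <4,0,1>
C:1↔3 J2 <4,0,2>
#4 <5,0,2>
#5 <6,0,2>
P:4↔0 J1 <6,1,2>
P:5↔0 J1 <6,2,2>
#6 <7,2,2>
C:1↔0 J2 <7,2,3>
R:2↔6 J1 <7,3,3>
#7 <8,3,3>
#8 <9,3,3>
P:4↔7 J1 <9,4,3>
R:7↔8 J1 <9,5,3>
3×8 − 2×5 − 1×3 = 11

M = 11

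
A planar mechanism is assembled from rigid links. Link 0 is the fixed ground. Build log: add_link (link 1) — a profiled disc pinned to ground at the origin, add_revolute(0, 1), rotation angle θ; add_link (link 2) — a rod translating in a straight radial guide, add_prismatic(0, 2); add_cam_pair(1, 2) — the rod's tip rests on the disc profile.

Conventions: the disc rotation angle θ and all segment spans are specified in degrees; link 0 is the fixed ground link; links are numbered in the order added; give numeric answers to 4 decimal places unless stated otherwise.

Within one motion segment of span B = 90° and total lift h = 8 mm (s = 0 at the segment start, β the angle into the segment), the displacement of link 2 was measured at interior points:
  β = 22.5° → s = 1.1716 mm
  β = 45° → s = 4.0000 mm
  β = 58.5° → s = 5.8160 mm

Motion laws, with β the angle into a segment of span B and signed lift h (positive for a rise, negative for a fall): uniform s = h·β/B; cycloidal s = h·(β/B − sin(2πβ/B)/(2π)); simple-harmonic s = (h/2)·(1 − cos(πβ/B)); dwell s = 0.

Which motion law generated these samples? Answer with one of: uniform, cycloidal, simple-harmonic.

candidates at β/B = r: uniform s = h·r (linear in β); cycloidal s = h·(r − sin(2πr)/(2π)); simple-harmonic s = (h/2)(1 − cos(πr))
β=22.5°: printed 1.1716 | uniform 2.0000, cycloidal 0.7268, simple-harmonic 1.1716
β=45°: printed 4.0000 | uniform 4.0000, cycloidal 4.0000, simple-harmonic 4.0000
β=58.5°: printed 5.8160 | uniform 5.2000, cycloidal 6.2301, simple-harmonic 5.8160
only one law matches every sample → simple-harmonic

simple-harmonic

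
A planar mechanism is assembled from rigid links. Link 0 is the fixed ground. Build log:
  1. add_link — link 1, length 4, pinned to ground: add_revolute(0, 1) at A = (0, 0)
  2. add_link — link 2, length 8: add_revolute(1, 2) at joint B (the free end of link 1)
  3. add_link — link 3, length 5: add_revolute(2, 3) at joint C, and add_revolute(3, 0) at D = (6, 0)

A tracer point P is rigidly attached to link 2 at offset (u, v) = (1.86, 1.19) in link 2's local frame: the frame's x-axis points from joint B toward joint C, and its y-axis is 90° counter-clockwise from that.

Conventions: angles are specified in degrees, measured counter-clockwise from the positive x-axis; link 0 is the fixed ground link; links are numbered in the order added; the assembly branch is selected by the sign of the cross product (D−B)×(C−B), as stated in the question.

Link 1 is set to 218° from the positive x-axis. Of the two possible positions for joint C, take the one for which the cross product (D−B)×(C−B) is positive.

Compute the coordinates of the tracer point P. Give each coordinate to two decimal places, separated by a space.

A=(0,0), D=(6.00,0)
B = A + 4.00·(cos218°, sin218°) = (-3.1520, -2.4626)
|BD| = 9.4776
circle(B,8.00) ∩ circle(D,5.00): a=6.7963, h=4.2203
  candidates: C₊=(2.3142,3.3786) cross=39.998; C₋=(4.5074,-4.7720) cross=-39.998
  branch + wants cross > 0 → take C=(2.3142,3.3786) (cross=39.998)
ex = (C−B)/|BC| = (0.6833,0.7302); ey = (-0.7302,0.6833)
P = B + 1.86·ex + 1.19·ey = (-2.7500,-0.2915)

-2.75 -0.29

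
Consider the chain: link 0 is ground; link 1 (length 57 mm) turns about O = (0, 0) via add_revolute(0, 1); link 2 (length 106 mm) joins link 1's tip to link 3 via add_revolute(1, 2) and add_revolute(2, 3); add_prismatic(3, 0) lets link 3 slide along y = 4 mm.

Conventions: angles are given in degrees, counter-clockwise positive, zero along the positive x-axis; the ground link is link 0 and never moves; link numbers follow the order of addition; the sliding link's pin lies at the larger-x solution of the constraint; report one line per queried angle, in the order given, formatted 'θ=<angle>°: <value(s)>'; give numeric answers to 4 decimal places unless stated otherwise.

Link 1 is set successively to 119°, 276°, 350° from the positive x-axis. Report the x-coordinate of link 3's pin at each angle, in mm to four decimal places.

geometry: r = 57 mm, L = 106 mm, e = 4 mm
θ=119°: crank pin P = (r cos θ, r sin θ) = (-27.634148, 49.853323)
θ=119°: h = r sin θ − e = 49.853323 − 4 = 45.853323
θ=119°: x = r cos θ + √(L² − h²) = -27.634148 + 95.569204 = 67.935056
θ=276°: crank pin P = (r cos θ, r sin θ) = (5.958122, -56.687748)
θ=276°: h = r sin θ − e = -56.687748 − 4 = -60.687748
θ=276°: x = r cos θ + √(L² − h²) = 5.958122 + 86.907981 = 92.866104
θ=350°: crank pin P = (r cos θ, r sin θ) = (56.134042, -9.897946)
θ=350°: h = r sin θ − e = -9.897946 − 4 = -13.897946
θ=350°: x = r cos θ + √(L² − h²) = 56.134042 + 105.084952 = 161.218994

θ=119°: 67.9351
θ=276°: 92.8661
θ=350°: 161.2190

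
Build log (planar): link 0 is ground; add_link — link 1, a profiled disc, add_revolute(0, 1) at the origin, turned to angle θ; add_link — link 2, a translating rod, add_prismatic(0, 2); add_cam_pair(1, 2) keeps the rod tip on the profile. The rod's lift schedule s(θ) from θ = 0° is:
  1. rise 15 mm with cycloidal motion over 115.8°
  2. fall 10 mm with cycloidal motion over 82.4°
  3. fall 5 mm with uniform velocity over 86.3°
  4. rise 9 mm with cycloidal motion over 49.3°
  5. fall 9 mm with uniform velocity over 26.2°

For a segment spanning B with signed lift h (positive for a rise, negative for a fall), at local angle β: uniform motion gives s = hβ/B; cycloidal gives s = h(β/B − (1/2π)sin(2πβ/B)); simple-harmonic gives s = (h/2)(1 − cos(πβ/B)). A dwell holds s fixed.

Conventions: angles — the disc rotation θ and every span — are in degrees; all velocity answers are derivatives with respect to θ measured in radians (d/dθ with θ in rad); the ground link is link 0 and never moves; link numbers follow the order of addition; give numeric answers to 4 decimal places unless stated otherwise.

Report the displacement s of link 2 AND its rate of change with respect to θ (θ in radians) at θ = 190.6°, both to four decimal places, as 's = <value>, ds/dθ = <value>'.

seg 1 [0°–115.8°] cycloidal, h=15: full span → s += 15 → s = 15.0000
seg 2 [115.8°–198.2°] cycloidal, h=-10: θ=190.6° here. β=74.8, B=82.4. -10·(0.9078 − sin(2π·0.9078)/(2π)) = -9.9492 → s = 5.0508
velocity in seg [115.8°–198.2°] (cycloidal), θ in radians: β = 74.8° = 1.3055 rad, B = 82.4° = 1.4382 rad; ds/dθ = (h/B)(1 − cos(2πβ/B)) = ((-10)/1.4382)(1 − cos(2π·0.9078)) = -1.135296 mm/rad

s = 5.0508, ds/dθ = -1.1353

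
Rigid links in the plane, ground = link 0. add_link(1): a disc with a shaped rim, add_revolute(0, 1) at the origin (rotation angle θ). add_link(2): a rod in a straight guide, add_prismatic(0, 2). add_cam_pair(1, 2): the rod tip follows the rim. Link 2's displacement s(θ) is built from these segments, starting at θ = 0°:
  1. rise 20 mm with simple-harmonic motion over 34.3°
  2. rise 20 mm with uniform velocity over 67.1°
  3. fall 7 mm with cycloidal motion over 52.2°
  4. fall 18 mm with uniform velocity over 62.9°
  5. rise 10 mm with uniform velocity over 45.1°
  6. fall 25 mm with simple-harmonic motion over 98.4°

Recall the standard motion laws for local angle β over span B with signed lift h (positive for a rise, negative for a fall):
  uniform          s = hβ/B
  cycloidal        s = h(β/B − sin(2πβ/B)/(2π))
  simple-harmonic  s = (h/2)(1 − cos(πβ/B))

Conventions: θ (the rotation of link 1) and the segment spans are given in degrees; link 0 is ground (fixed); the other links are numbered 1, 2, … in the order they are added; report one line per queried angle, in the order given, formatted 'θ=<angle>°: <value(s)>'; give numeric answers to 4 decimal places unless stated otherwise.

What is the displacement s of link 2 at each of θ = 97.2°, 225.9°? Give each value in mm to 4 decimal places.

segment 1 (0° to 34.3°, simple-harmonic, h = 20) is passed completely: s = 0.0000 + (20) = 20.0000
θ = 97.2° falls in segment 2 (34.3° to 101.4°, uniform, h = 20): β = 97.2 − 34.3 = 62.9°, B = 67.1°; Δs = 20·62.9/67.1 = 18.7481; s = 20.0000 + 18.7481 = 38.7481
segment 2 (34.3° to 101.4°, uniform, h = 20) is passed completely: s = 20.0000 + (20) = 40.0000
segment 3 (101.4° to 153.6°, cycloidal, h = -7) is passed completely: s = 40.0000 + (-7) = 33.0000
segment 4 (153.6° to 216.5°, uniform, h = -18) is passed completely: s = 33.0000 + (-18) = 15.0000
θ = 225.9° falls in segment 5 (216.5° to 261.6°, uniform, h = 10): β = 225.9 − 216.5 = 9.4°, B = 45.1°; Δs = 10·9.4/45.1 = 2.0843; s = 15.0000 + 2.0843 = 17.0843

θ=97.2°: 38.7481
θ=225.9°: 17.0843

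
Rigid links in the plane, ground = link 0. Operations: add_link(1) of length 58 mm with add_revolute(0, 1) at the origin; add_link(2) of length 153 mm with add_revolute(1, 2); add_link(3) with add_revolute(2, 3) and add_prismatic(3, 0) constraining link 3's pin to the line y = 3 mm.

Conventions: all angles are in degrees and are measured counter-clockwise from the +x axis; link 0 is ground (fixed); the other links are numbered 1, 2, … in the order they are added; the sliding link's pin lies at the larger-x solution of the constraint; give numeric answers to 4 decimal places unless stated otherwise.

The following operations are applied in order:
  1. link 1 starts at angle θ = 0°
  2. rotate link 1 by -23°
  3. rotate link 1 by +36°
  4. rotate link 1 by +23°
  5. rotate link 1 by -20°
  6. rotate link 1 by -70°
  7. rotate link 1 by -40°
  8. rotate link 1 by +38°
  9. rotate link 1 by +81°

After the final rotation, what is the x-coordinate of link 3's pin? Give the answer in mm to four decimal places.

geometry: r = 58 mm, L = 153 mm, e = 3 mm; θ starts at 0°
rotate link 1 by -23°: θ ← 0° -23° = -23°
rotate link 1 by +36°: θ ← -23° +36° = 13°
rotate link 1 by +23°: θ ← 13° +23° = 36°
rotate link 1 by -20°: θ ← 36° -20° = 16°
rotate link 1 by -70°: θ ← 16° -70° = -54°
rotate link 1 by -40°: θ ← -54° -40° = -94°
rotate link 1 by +38°: θ ← -94° +38° = -56°
rotate link 1 by +81°: θ ← -56° +81° = 25°
crank pin P = (r cos θ, r sin θ) = (52.565852, 24.511859)
h = r sin θ − e = 24.511859 − 3 = 21.511859
x = r cos θ + √(L² − h²) = 52.565852 + 151.480163 = 204.046015

204.0460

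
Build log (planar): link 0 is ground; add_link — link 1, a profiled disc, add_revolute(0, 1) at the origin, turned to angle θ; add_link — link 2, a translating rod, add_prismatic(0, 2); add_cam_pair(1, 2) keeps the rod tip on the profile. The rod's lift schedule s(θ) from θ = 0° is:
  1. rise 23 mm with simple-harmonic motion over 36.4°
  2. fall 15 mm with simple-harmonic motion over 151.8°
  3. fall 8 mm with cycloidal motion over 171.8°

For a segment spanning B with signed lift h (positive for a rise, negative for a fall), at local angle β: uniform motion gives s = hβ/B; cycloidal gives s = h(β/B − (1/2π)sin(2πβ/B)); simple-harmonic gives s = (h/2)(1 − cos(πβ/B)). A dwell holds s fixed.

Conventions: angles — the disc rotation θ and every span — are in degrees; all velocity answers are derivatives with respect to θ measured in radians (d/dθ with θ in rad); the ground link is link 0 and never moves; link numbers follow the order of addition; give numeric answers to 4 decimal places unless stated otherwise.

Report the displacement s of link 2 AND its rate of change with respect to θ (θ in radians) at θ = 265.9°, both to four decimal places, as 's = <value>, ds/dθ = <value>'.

seg 1 [0°–36.4°] simple-harmonic, h=23: full span → s += 23 → s = 23.0000
seg 2 [36.4°–188.2°] simple-harmonic, h=-15: full span → s += -15 → s = 8.0000
seg 3 [188.2°–360°] cycloidal, h=-8: θ=265.9° here. β=77.7, B=171.8. -8·(0.4523 − sin(2π·0.4523)/(2π)) = -3.2420 → s = 4.7580
velocity in seg [188.2°–360°] (cycloidal), θ in radians: β = 77.7° = 1.3561 rad, B = 171.8° = 2.9985 rad; ds/dθ = (h/B)(1 − cos(2πβ/B)) = ((-8)/2.9985)(1 − cos(2π·0.4523)) = -5.216963 mm/rad

s = 4.7580, ds/dθ = -5.2170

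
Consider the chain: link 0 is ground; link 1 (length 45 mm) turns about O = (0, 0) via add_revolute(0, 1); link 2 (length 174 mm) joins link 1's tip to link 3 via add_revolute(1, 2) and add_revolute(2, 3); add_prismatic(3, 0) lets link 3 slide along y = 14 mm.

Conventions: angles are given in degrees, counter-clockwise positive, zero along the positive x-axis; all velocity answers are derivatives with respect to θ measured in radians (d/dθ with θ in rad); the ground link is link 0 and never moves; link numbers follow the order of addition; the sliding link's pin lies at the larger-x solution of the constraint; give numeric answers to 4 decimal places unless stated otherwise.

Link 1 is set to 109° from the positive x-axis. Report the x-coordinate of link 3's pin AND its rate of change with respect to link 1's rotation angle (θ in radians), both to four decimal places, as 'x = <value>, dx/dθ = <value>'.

geometry: r = 45 mm, L = 174 mm, e = 14 mm
crank pin P = (r cos θ, r sin θ) = (-14.650567, 42.548336)
h = r sin θ − e = 42.548336 − 14 = 28.548336
x = r cos θ + √(L² − h²) = -14.650567 + 171.642048 = 156.991481
dx/dθ = −r sin θ − h·r cos θ/√(L² − h²) (θ in radians; h = 28.548336) = -40.111583

x = 156.9915, dx/dθ = -40.1116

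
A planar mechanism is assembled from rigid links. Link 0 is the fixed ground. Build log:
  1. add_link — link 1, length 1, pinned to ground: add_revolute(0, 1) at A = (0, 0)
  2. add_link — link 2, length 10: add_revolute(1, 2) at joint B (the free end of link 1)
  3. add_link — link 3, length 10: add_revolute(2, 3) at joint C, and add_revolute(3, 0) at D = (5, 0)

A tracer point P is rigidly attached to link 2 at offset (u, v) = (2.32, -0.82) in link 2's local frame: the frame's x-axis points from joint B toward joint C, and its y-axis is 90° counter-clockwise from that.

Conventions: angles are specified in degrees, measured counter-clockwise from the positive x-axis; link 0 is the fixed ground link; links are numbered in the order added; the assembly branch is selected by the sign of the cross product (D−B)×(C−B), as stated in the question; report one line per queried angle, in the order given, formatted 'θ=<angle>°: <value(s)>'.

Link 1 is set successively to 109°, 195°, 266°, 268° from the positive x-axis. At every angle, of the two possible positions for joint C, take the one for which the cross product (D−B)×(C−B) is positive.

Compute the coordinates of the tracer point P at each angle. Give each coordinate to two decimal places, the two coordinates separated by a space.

A=(0,0), D=(5.00,0)
θ=109°: B = A + 1.00·(cos109°, sin109°) = (-0.3256, 0.9455)
θ=109°: |BD| = 5.4089
θ=109°: circle(B,10.00) ∩ circle(D,10.00): a=2.7044, h=9.6274
θ=109°:   candidates: C₊=(4.0202,9.9519) cross=52.073; C₋=(0.6543,-9.0064) cross=-52.073
θ=109°:   branch + wants cross > 0 → take C=(4.0202,9.9519) (cross=52.073)
θ=109°: ex = (C−B)/|BC| = (0.4346,0.9006); ey = (-0.9006,0.4346)
θ=109°: P = B + 2.32·ex + -0.82·ey = (1.4212,2.6786)
θ=195°: B = A + 1.00·(cos195°, sin195°) = (-0.9659, -0.2588)
θ=195°: |BD| = 5.9715
θ=195°: circle(B,10.00) ∩ circle(D,10.00): a=2.9858, h=9.5439
θ=195°:   candidates: C₊=(1.6034,9.4055) cross=56.991; C₋=(2.4307,-9.6643) cross=-56.991
θ=195°:   branch + wants cross > 0 → take C=(1.6034,9.4055) (cross=56.991)
θ=195°: ex = (C−B)/|BC| = (0.2569,0.9664); ey = (-0.9664,0.2569)
θ=195°: P = B + 2.32·ex + -0.82·ey = (0.4226,1.7726)
θ=266°: B = A + 1.00·(cos266°, sin266°) = (-0.0698, -0.9976)
θ=266°: |BD| = 5.1670
θ=266°: circle(B,10.00) ∩ circle(D,10.00): a=2.5835, h=9.6605
θ=266°:   candidates: C₊=(0.6000,8.9800) cross=49.916; C₋=(4.3302,-9.9775) cross=-49.916
θ=266°:   branch + wants cross > 0 → take C=(0.6000,8.9800) (cross=49.916)
θ=266°: ex = (C−B)/|BC| = (0.0670,0.9978); ey = (-0.9978,0.0670)
θ=266°: P = B + 2.32·ex + -0.82·ey = (0.9038,1.2623)
θ=268°: B = A + 1.00·(cos268°, sin268°) = (-0.0349, -0.9994)
θ=268°: |BD| = 5.1331
θ=268°: circle(B,10.00) ∩ circle(D,10.00): a=2.5666, h=9.6650
θ=268°:   candidates: C₊=(0.6008,8.9804) cross=49.612; C₋=(4.3643,-9.9798) cross=-49.612
θ=268°:   branch + wants cross > 0 → take C=(0.6008,8.9804) (cross=49.612)
θ=268°: ex = (C−B)/|BC| = (0.0636,0.9980); ey = (-0.9980,0.0636)
θ=268°: P = B + 2.32·ex + -0.82·ey = (0.9309,1.2638)

θ=109°: 1.42 2.68
θ=195°: 0.42 1.77
θ=266°: 0.90 1.26
θ=268°: 0.93 1.26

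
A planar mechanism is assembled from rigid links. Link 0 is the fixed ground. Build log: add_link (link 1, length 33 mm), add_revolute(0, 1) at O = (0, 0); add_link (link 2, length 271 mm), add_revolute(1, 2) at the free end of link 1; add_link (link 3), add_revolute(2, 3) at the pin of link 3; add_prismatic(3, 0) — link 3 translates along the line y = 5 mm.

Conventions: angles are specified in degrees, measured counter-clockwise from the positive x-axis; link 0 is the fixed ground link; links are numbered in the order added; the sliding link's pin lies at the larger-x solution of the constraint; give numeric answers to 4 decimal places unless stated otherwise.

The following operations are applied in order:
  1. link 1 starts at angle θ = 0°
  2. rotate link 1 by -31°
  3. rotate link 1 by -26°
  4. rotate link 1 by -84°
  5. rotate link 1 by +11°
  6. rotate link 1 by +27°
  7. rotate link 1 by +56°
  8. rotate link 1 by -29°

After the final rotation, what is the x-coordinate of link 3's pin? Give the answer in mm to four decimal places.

geometry: r = 33 mm, L = 271 mm, e = 5 mm; θ starts at 0°
rotate link 1 by -31°: θ ← 0° -31° = -31°
rotate link 1 by -26°: θ ← -31° -26° = -57°
rotate link 1 by -84°: θ ← -57° -84° = -141°
rotate link 1 by +11°: θ ← -141° +11° = -130°
rotate link 1 by +27°: θ ← -130° +27° = -103°
rotate link 1 by +56°: θ ← -103° +56° = -47°
rotate link 1 by -29°: θ ← -47° -29° = -76°
crank pin P = (r cos θ, r sin θ) = (7.983423, -32.019759)
h = r sin θ − e = -32.019759 − 5 = -37.019759
x = r cos θ + √(L² − h²) = 7.983423 + 268.459564 = 276.442986

276.4430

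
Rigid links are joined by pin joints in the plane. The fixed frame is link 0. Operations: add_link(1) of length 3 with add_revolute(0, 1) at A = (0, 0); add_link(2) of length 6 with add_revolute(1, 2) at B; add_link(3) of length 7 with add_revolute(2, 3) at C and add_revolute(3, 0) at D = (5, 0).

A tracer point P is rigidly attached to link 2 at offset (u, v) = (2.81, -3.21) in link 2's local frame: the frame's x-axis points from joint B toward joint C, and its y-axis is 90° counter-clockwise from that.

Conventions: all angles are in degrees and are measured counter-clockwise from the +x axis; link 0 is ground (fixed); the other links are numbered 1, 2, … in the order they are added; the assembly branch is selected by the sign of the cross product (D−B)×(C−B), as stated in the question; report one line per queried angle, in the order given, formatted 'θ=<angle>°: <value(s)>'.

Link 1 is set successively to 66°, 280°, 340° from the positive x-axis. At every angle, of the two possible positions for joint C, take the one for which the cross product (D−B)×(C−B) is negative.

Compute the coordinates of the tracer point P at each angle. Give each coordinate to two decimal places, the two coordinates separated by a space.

A=(0,0), D=(5.00,0)
θ=66°: B = A + 3.00·(cos66°, sin66°) = (1.2202, 2.7406)
θ=66°: |BD| = 4.6688
θ=66°: circle(B,6.00) ∩ circle(D,7.00): a=0.9422, h=5.9256
θ=66°:   candidates: C₊=(5.4613,6.9848) cross=27.665; C₋=(-1.4954,-2.6097) cross=-27.665
θ=66°:   branch - wants cross < 0 → take C=(-1.4954,-2.6097) (cross=-27.665)
θ=66°: ex = (C−B)/|BC| = (-0.4526,-0.8917); ey = (0.8917,-0.4526)
θ=66°: P = B + 2.81·ex + -3.21·ey = (-2.9140,1.6877)
θ=280°: B = A + 3.00·(cos280°, sin280°) = (0.5209, -2.9544)
θ=280°: |BD| = 5.3657
θ=280°: circle(B,6.00) ∩ circle(D,7.00): a=1.4714, h=5.8168
θ=280°:   candidates: C₊=(-1.4536,2.7114) cross=31.211; C₋=(4.9520,-6.9998) cross=-31.211
θ=280°:   branch - wants cross < 0 → take C=(4.9520,-6.9998) (cross=-31.211)
θ=280°: ex = (C−B)/|BC| = (0.7385,-0.6742); ey = (0.6742,0.7385)
θ=280°: P = B + 2.81·ex + -3.21·ey = (0.4319,-7.2197)
θ=340°: B = A + 3.00·(cos340°, sin340°) = (2.8191, -1.0261)
θ=340°: |BD| = 2.4102
θ=340°: circle(B,6.00) ∩ circle(D,7.00): a=-1.4917, h=5.8116
θ=340°:   candidates: C₊=(-1.0048,3.5976) cross=14.007; C₋=(3.9433,-6.9198) cross=-14.007
θ=340°:   branch - wants cross < 0 → take C=(3.9433,-6.9198) (cross=-14.007)
θ=340°: ex = (C−B)/|BC| = (0.1874,-0.9823); ey = (0.9823,0.1874)
θ=340°: P = B + 2.81·ex + -3.21·ey = (0.1925,-4.3878)

θ=66°: -2.91 1.69
θ=280°: 0.43 -7.22
θ=340°: 0.19 -4.39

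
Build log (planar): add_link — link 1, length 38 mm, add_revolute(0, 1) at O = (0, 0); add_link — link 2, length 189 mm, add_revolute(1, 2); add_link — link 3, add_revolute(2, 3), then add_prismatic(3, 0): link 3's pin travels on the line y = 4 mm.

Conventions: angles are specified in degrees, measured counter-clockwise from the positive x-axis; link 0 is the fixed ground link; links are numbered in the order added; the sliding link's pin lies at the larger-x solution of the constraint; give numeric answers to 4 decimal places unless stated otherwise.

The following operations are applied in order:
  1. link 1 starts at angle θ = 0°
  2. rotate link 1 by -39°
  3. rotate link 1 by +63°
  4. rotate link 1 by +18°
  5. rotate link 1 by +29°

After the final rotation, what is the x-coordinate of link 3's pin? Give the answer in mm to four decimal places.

geometry: r = 38 mm, L = 189 mm, e = 4 mm; θ starts at 0°
rotate link 1 by -39°: θ ← 0° -39° = -39°
rotate link 1 by +63°: θ ← -39° +63° = 24°
rotate link 1 by +18°: θ ← 24° +18° = 42°
rotate link 1 by +29°: θ ← 42° +29° = 71°
crank pin P = (r cos θ, r sin θ) = (12.371590, 35.929706)
h = r sin θ − e = 35.929706 − 4 = 31.929706
x = r cos θ + √(L² − h²) = 12.371590 + 186.283370 = 198.654960

198.6550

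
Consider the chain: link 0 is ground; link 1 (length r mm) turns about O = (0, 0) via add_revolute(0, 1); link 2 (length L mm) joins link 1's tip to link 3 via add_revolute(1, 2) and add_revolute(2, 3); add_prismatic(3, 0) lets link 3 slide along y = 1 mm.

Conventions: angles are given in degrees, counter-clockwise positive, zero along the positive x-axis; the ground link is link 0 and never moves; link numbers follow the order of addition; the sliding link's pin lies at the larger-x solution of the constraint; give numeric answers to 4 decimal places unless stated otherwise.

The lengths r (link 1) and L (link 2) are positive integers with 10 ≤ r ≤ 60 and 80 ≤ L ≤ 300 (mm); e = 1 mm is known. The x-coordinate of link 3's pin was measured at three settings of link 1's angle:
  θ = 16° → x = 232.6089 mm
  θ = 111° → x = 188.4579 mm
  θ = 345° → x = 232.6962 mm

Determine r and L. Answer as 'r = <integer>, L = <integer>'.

constraint per measurement: (x − r cos θ)² + (r sin θ − e)² = L²
subtracting the θ₁ and θ₂ equations cancels the r² and L² terms:
r = (x₁² − x₂²) / (2[(x₁cos θ₁ + e sin θ₁) − (x₂cos θ₂ + e sin θ₂)]) = 31.9999 → r = 32
L² = (x₁ − r cos θ₁)² + (r sin θ₁ − e)² = 40803.9859 → L = 202.0000 → L = 202
check at θ₃=345°: x = 232.6962 (printed 232.6962) ✓

r = 32, L = 202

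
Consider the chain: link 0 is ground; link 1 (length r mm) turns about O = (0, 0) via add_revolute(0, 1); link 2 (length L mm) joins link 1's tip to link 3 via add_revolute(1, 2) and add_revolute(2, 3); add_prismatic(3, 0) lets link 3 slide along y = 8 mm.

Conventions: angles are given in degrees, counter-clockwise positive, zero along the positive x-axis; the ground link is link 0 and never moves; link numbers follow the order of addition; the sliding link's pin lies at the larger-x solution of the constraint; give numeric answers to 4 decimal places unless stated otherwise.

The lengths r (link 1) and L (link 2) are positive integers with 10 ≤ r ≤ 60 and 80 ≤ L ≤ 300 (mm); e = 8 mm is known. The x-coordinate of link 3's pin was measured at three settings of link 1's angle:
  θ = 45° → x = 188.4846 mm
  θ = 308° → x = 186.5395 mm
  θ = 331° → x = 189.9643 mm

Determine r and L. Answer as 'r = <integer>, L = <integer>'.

constraint per measurement: (x − r cos θ)² + (r sin θ − e)² = L²
subtracting the θ₁ and θ₂ equations cancels the r² and L² terms:
r = (x₁² − x₂²) / (2[(x₁cos θ₁ + e sin θ₁) − (x₂cos θ₂ + e sin θ₂)]) = 11.9999 → r = 12
L² = (x₁ − r cos θ₁)² + (r sin θ₁ − e)² = 32399.9902 → L = 180.0000 → L = 180
check at θ₃=331°: x = 189.9643 (printed 189.9643) ✓

r = 12, L = 180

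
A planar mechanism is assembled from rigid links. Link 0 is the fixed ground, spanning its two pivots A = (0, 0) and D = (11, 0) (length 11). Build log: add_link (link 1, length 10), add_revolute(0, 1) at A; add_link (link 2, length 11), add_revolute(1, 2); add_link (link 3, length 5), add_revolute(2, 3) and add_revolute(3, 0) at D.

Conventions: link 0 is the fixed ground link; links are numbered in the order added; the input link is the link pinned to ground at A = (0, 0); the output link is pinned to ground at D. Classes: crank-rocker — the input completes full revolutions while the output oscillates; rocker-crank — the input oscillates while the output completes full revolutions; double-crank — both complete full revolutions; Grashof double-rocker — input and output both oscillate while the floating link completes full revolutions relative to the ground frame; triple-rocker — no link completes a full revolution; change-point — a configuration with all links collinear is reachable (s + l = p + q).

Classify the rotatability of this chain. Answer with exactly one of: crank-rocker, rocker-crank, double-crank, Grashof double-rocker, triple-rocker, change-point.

lengths: ground=11, input=10, coupler=11, output=5
sorted: s=5 (shortest), l=11 (longest), p+q=21
s + l = 16 vs p + q = 21
s + l < p + q (Grashof) with shortest = output link → rocker-crank

rocker-crank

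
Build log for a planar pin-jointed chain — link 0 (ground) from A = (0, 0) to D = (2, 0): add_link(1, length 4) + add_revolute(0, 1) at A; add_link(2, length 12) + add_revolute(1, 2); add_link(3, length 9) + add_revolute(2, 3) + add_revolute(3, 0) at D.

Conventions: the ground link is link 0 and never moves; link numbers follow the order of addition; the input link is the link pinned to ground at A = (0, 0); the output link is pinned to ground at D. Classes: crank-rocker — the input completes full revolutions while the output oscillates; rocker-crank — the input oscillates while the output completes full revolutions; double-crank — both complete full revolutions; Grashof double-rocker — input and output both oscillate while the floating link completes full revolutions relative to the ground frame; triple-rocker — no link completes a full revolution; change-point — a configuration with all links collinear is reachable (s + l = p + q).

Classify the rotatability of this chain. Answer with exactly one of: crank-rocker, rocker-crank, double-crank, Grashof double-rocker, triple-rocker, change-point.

lengths: ground=2, input=4, coupler=12, output=9
sorted: s=2 (shortest), l=12 (longest), p+q=13
s + l = 14 vs p + q = 13
s + l > p + q → non-Grashof → no link fully rotates → triple-rocker

triple-rocker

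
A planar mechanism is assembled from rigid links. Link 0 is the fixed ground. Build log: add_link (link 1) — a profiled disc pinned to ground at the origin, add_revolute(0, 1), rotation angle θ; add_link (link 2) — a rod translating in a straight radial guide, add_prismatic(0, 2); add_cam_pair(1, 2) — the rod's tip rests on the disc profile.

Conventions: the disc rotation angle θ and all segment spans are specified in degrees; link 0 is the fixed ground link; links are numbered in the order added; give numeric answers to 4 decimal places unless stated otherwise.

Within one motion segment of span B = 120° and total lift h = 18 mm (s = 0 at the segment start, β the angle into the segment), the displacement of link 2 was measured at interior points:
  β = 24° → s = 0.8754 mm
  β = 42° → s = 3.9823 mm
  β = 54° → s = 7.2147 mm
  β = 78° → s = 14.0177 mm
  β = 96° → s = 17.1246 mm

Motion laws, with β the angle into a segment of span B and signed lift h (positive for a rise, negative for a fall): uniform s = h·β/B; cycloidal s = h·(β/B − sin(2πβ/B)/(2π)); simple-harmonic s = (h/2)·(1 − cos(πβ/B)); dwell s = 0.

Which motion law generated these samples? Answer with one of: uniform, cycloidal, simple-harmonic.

candidates at β/B = r: uniform s = h·r (linear in β); cycloidal s = h·(r − sin(2πr)/(2π)); simple-harmonic s = (h/2)(1 − cos(πr))
β=24°: printed 0.8754 | uniform 3.6000, cycloidal 0.8754, simple-harmonic 1.7188
β=42°: printed 3.9823 | uniform 6.3000, cycloidal 3.9823, simple-harmonic 4.9141
β=54°: printed 7.2147 | uniform 8.1000, cycloidal 7.2147, simple-harmonic 7.5921
β=78°: printed 14.0177 | uniform 11.7000, cycloidal 14.0177, simple-harmonic 13.0859
β=96°: printed 17.1246 | uniform 14.4000, cycloidal 17.1246, simple-harmonic 16.2812
only one law matches every sample → cycloidal

cycloidal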